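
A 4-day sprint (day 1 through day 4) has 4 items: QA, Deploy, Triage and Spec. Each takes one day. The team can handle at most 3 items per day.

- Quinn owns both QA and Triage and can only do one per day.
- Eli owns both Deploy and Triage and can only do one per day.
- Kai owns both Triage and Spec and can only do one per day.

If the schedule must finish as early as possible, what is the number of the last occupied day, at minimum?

With at most 3 per day and 4 tasks, at least 2 days are needed.
2 works (last occupied day: day 2): for example Deploy=day 1; Triage=day 2; Spec=day 1; QA=day 1.

day 2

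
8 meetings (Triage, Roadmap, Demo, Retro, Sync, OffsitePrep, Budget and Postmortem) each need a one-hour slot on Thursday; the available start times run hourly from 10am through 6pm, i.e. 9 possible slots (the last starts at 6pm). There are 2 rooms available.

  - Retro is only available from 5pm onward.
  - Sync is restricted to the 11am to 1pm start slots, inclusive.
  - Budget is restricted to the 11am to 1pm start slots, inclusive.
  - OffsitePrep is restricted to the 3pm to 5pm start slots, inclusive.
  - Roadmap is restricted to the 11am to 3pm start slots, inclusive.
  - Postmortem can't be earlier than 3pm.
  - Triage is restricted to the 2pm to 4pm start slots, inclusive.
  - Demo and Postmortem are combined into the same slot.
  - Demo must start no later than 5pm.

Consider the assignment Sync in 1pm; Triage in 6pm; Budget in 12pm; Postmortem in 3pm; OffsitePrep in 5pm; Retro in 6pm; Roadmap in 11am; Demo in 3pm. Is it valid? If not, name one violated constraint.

OffsitePrep is restricted to the 3pm to 5pm start slots, inclusive — holds.
Sync is restricted to the 11am to 1pm start slots, inclusive — holds.
Retro is only available from 5pm onward — holds.
Postmortem can't be earlier than 3pm — holds.
Demo must start no later than 5pm — holds.
Demo and Postmortem are combined into the same slot — holds.
Roadmap is restricted to the 11am to 3pm start slots, inclusive — holds.
Triage is restricted to the 2pm to 4pm start slots, inclusive — violated.
Budget is restricted to the 11am to 1pm start slots, inclusive — holds.
There are 2 rooms available — holds.

No — it violates: Triage is restricted to the 2pm to 4pm start slots, inclusive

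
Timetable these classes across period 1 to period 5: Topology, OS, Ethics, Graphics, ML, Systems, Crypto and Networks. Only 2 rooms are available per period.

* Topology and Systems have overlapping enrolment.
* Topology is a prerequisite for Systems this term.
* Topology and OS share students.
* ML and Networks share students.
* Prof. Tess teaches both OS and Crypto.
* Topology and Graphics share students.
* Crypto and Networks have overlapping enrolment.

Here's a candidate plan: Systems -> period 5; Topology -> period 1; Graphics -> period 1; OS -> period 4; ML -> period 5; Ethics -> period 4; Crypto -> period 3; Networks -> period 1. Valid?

Crypto and Networks have overlapping enrolment — holds.
Topology and Systems have overlapping enrolment — holds.
Only 2 rooms are available per period — violated.
Topology and Graphics share students — violated.
Topology and OS share students — holds.
Prof. Tess teaches both OS and Crypto — holds.
Topology is a prerequisite for Systems this term — holds.
ML and Networks share students — holds.

Invalid. Topology and Graphics share students.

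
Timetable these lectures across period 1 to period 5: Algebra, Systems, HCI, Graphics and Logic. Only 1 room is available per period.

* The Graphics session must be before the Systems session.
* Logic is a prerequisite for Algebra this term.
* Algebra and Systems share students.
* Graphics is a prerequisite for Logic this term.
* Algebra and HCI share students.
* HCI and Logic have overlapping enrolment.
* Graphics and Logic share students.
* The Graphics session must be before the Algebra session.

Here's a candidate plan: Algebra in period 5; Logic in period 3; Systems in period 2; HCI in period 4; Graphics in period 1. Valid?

Logic is a prerequisite for Algebra this term — holds.
HCI and Logic have overlapping enrolment — holds.
Only 1 room is available per period — holds.
Graphics is a prerequisite for Logic this term — holds.
The Graphics session must be before the Algebra session — holds.
Graphics and Logic share students — holds.
The Graphics session must be before the Systems session — holds.
Algebra and HCI share students — holds.
Algebra and Systems share students — holds.

Valid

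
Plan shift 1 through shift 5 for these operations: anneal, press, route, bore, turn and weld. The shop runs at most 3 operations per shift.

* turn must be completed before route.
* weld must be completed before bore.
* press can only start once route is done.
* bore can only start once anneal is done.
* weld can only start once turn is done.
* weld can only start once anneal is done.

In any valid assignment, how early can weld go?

shift 2

Precedence pushes weld to at least shift 2; downstream work caps weld at shift 4.
weld at shift 2 is achievable: bore=shift 3; weld=shift 2; turn=shift 1; anneal=shift 1; press=shift 3; route=shift 2.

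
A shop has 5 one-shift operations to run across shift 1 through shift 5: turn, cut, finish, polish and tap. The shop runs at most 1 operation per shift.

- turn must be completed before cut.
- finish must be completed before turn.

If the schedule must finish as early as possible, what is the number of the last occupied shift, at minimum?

5

The precedence chain requires at least 3 distinct shifts.
With at most 1 per shift and 5 operations, at least 5 shifts are needed.
5 works (last occupied shift: shift 5): for example tap=shift 5; turn=shift 2; cut=shift 3; polish=shift 4; finish=shift 1.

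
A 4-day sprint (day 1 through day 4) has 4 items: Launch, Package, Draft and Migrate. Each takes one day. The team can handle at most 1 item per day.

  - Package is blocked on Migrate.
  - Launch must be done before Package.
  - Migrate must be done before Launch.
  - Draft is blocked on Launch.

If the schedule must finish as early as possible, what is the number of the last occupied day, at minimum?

The precedence chain requires at least 3 distinct days.
With at most 1 per day and 4 tasks, at least 4 days are needed.
4 works (last occupied day: day 4): for example Launch=day 2, Migrate=day 1, Package=day 3, Draft=day 4.

4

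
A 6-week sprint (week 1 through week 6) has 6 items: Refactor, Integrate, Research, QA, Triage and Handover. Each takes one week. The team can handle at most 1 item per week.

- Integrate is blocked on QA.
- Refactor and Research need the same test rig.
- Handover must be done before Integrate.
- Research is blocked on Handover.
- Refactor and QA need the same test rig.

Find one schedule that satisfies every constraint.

Handover=week 1, QA=week 2, Triage=week 6, Research=week 4, Refactor=week 5, Integrate=week 3

Checking: Handover(week 1) before Research(week 4); QA(week 2) before Integrate(week 3); Handover(week 1) before Integrate(week 3); Refactor(week 5) != Research(week 4); Refactor(week 5) != QA(week 2); max 1 per week (cap 1).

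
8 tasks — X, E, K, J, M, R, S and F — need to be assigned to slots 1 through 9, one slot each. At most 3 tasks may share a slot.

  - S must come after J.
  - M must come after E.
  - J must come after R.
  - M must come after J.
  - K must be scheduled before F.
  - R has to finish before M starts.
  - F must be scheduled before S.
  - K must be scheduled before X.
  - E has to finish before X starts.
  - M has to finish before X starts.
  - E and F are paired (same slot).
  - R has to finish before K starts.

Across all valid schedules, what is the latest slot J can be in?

Precedence pushes J to at least 2; downstream work caps J at 7.
J at 7 is achievable: J=7, K=2, R=1, X=9, S=8, F=3, E=3, M=8.

7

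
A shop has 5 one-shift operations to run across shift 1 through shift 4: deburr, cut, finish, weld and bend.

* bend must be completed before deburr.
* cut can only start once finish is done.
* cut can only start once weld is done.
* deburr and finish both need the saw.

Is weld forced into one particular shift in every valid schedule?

No

weld can be shift 1 (e.g. finish=shift 1; deburr=shift 2; bend=shift 1; weld=shift 1; cut=shift 2) or shift 2 (e.g. weld in shift 2, finish in shift 1, cut in shift 3, deburr in shift 2, bend in shift 1).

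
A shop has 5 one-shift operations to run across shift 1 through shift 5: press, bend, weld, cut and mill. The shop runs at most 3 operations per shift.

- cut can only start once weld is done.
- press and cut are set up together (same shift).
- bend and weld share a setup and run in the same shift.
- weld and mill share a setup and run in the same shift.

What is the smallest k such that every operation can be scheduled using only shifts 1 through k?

The precedence chain requires at least 2 distinct shifts.
With at most 3 per shift and 5 operations, at least 2 shifts are needed.
2 works (last occupied shift: shift 2): for example cut in shift 2; press in shift 2; weld in shift 1; mill in shift 1; bend in shift 1.

2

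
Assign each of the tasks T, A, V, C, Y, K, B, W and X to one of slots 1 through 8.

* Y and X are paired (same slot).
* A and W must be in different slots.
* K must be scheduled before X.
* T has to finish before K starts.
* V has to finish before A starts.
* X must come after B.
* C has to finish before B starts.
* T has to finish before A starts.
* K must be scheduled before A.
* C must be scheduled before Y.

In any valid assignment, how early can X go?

3

Precedence pushes X to at least 3.
X at 3 is achievable: C=1; T=1; B=2; W=1; V=1; X=3; K=2; Y=3; A=3.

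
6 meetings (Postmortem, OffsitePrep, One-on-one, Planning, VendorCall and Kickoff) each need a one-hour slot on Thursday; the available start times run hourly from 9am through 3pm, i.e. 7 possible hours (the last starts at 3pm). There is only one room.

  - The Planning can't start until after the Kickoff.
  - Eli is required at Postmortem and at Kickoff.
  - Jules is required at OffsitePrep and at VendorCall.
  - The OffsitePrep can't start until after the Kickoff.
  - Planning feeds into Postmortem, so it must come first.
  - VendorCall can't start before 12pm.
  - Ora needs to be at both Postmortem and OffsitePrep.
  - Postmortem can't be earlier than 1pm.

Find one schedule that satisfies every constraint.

OffsitePrep in 11am; One-on-one in 2pm; VendorCall in 12pm; Kickoff in 9am; Planning in 10am; Postmortem in 1pm

Checking: Planning(10am) before Postmortem(1pm); Kickoff(9am) before OffsitePrep(11am); Kickoff(9am) before Planning(10am); OffsitePrep(11am) != VendorCall(12pm); Postmortem(1pm) != Kickoff(9am); Postmortem(1pm) != OffsitePrep(11am); Postmortem=1pm in [1pm,3pm]; VendorCall=12pm in [12pm,3pm]; max 1 per hour (cap 1).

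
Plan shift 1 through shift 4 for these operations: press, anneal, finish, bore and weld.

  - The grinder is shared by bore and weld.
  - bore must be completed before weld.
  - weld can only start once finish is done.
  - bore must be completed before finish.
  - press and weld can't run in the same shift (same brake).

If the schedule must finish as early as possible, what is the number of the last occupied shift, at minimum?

The precedence chain requires at least 3 distinct shifts.
3 works (last occupied shift: shift 3): for example press=shift 1; finish=shift 2; weld=shift 3; anneal=shift 1; bore=shift 1.

shift 3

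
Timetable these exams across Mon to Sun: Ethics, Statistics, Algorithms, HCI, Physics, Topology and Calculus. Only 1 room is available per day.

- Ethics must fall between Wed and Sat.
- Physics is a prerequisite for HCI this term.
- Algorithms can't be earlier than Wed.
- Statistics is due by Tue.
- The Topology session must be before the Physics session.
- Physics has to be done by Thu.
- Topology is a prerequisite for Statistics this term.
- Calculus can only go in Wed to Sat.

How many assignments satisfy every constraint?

22

Splitting on Ethics: it can be Wed (4), Thu (4), Fri (7), Sat (7). Listing each branch's schedules as (Statistics, Algorithms, HCI, Physics, Topology, Calculus):
Ethics=Wed: (Tue,Fri,Sun,Thu,Mon,Sat) (Tue,Sat,Sun,Thu,Mon,Fri) (Tue,Sun,Fri,Thu,Mon,Sat) (Tue,Sun,Sat,Thu,Mon,Fri) — 4.
Ethics=Thu: (Tue,Fri,Sun,Wed,Mon,Sat) (Tue,Sat,Sun,Wed,Mon,Fri) (Tue,Sun,Fri,Wed,Mon,Sat) (Tue,Sun,Sat,Wed,Mon,Fri) — 4.
Ethics=Fri: (Tue,Wed,Sun,Thu,Mon,Sat) (Tue,Thu,Sun,Wed,Mon,Sat) (Tue,Sat,Sun,Wed,Mon,Thu) (Tue,Sat,Sun,Thu,Mon,Wed) (Tue,Sun,Thu,Wed,Mon,Sat) (Tue,Sun,Sat,Wed,Mon,Thu) (Tue,Sun,Sat,Thu,Mon,Wed) — 7.
Ethics=Sat: (Tue,Wed,Sun,Thu,Mon,Fri) (Tue,Thu,Sun,Wed,Mon,Fri) (Tue,Fri,Sun,Wed,Mon,Thu) (Tue,Fri,Sun,Thu,Mon,Wed) (Tue,Sun,Thu,Wed,Mon,Fri) (Tue,Sun,Fri,Wed,Mon,Thu) (Tue,Sun,Fri,Thu,Mon,Wed) — 7.
Summing: 4 + 4 + 7 + 7 = 22.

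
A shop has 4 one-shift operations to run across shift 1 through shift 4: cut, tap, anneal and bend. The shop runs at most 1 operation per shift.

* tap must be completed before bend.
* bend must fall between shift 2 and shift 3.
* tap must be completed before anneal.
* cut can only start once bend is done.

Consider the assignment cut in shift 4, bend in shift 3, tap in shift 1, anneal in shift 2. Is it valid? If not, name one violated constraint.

tap must be completed before anneal — holds.
cut can only start once bend is done — holds.
bend must fall between shift 2 and shift 3 — holds.
The shop runs at most 1 operation per shift — holds.
tap must be completed before bend — holds.

Yes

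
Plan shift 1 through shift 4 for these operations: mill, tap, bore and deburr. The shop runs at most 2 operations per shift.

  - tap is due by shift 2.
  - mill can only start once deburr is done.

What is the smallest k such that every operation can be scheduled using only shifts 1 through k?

The precedence chain requires at least 2 distinct shifts.
With at most 2 per shift and 4 operations, at least 2 shifts are needed.
2 works (last occupied shift: shift 2): for example mill=shift 2, deburr=shift 1, tap=shift 1, bore=shift 2.

2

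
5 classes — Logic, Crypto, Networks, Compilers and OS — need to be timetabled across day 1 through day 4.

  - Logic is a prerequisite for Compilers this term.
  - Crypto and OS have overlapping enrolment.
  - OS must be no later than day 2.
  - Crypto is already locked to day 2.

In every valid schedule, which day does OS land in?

day 1

OS's window is day 1–day 2.
Crypto is fixed at day 2, and OS can't share a day with Crypto.
So OS must be day 1.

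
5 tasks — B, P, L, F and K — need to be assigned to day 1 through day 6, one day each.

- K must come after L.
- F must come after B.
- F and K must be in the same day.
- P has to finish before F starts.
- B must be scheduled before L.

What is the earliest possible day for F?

day 3

F must be in the same day as K, which can't be before day 3, so F is at least day 3.
F at day 3 is achievable: B=day 1, P=day 1, L=day 2, K=day 3, F=day 3.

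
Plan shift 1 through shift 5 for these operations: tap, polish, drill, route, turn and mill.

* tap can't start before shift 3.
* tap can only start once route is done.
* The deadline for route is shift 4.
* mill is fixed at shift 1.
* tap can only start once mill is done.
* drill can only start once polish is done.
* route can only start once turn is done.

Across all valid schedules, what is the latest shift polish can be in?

Downstream work caps polish at shift 4.
polish at shift 4 is achievable: drill in shift 5, polish in shift 4, tap in shift 3, route in shift 2, turn in shift 1, mill in shift 1.

shift 4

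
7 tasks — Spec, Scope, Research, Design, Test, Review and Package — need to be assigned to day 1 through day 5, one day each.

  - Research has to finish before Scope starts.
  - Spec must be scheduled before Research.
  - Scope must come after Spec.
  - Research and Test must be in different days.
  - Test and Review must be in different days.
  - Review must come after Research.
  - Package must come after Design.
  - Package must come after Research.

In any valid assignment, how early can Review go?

day 3

Precedence pushes Review to at least day 3.
Review at day 3 is achievable: Package in day 3, Spec in day 1, Test in day 1, Review in day 3, Design in day 1, Research in day 2, Scope in day 3.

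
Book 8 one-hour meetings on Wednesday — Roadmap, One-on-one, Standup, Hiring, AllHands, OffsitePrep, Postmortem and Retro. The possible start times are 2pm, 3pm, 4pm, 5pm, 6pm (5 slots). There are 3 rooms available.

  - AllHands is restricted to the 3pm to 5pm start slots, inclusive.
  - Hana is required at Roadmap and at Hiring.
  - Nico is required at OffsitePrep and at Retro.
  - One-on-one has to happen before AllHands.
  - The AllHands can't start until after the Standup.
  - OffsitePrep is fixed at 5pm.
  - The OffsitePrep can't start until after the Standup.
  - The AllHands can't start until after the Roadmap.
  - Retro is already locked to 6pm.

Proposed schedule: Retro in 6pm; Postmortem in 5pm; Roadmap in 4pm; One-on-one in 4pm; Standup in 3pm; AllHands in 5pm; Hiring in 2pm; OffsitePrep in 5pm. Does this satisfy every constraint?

Yes

Retro is already locked to 6pm — holds.
OffsitePrep is fixed at 5pm — holds.
There are 3 rooms available — holds.
The OffsitePrep can't start until after the Standup — holds.
AllHands is restricted to the 3pm to 5pm start slots, inclusive — holds.
The AllHands can't start until after the Roadmap — holds.
The AllHands can't start until after the Standup — holds.
One-on-one has to happen before AllHands — holds.
Hana is required at Roadmap and at Hiring — holds.
Nico is required at OffsitePrep and at Retro — holds.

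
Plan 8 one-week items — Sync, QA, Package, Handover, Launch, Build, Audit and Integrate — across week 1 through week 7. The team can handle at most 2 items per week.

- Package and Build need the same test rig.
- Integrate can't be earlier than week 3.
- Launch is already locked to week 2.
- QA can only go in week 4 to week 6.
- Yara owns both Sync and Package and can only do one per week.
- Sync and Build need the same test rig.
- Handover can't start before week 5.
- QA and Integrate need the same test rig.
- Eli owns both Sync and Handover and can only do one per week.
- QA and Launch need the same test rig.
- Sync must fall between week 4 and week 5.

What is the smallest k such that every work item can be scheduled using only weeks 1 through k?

With at most 2 per week and 8 work items, at least 4 weeks are needed.
Handover can't be placed before week 5, so the schedule must run through at least week 5.
5 works (last occupied week: week 5): for example Package=week 1; Sync=week 4; Handover=week 5; Integrate=week 3; Audit=week 1; Launch=week 2; QA=week 4; Build=week 2.

5 weeks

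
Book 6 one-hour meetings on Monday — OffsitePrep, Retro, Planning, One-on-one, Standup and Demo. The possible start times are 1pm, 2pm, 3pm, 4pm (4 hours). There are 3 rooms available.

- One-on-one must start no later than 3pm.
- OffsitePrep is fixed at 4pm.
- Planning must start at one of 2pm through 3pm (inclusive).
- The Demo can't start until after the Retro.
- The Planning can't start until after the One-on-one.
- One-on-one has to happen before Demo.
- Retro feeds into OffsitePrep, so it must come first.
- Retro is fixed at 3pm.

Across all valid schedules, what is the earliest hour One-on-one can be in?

One-on-one's own window allows nothing later than 3pm; downstream work caps One-on-one at 2pm.
One-on-one at 1pm is achievable: Standup in 1pm, One-on-one in 1pm, OffsitePrep in 4pm, Demo in 4pm, Retro in 3pm, Planning in 2pm.

1pm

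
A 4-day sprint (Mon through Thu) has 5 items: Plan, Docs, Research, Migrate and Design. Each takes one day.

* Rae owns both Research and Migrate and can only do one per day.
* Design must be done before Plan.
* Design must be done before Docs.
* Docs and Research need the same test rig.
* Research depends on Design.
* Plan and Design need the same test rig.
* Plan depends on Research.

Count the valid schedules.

21

Splitting on Plan: it can be Wed (6), Thu (15). Listing each branch's schedules as (Docs, Research, Migrate, Design):
Plan=Wed: (Wed,Tue,Mon,Mon) (Wed,Tue,Wed,Mon) (Wed,Tue,Thu,Mon) (Thu,Tue,Mon,Mon) (Thu,Tue,Wed,Mon) (Thu,Tue,Thu,Mon) — 6.
Plan=Thu: (Tue,Wed,Mon,Mon) (Tue,Wed,Tue,Mon) (Tue,Wed,Thu,Mon) (Wed,Tue,Mon,Mon) (Wed,Tue,Wed,Mon) (Wed,Tue,Thu,Mon) (Thu,Tue,Mon,Mon) (Thu,Tue,Wed,Mon) (Thu,Tue,Thu,Mon) (Thu,Wed,Mon,Mon) (Thu,Wed,Mon,Tue) (Thu,Wed,Tue,Mon) (Thu,Wed,Tue,Tue) (Thu,Wed,Thu,Mon) (Thu,Wed,Thu,Tue) — 15.
Summing: 6 + 15 = 21.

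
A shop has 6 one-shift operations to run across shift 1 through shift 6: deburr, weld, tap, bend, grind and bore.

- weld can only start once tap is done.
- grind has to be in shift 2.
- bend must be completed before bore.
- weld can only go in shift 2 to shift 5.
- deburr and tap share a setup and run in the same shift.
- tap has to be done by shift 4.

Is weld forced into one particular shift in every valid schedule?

weld can be shift 2 (e.g. tap -> shift 1, deburr -> shift 1, weld -> shift 2, grind -> shift 2, bend -> shift 1, bore -> shift 2) or shift 3 (e.g. bore in shift 2, tap in shift 1, weld in shift 3, grind in shift 2, bend in shift 1, deburr in shift 1).

No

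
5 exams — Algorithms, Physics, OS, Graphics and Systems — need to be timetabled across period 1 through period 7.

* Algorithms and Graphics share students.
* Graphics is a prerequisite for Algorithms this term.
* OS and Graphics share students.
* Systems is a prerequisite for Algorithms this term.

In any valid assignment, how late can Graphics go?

period 6

Downstream work caps Graphics at period 6.
Graphics at period 6 is achievable: Physics in period 1, Graphics in period 6, Algorithms in period 7, OS in period 1, Systems in period 1.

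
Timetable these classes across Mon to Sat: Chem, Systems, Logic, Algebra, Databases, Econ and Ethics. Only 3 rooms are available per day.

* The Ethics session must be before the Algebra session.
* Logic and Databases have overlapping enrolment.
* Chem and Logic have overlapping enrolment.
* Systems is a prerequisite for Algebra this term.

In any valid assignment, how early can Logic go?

Logic at Mon is achievable: Algebra -> Tue; Logic -> Mon; Econ -> Wed; Chem -> Tue; Systems -> Mon; Ethics -> Mon; Databases -> Tue.

Mon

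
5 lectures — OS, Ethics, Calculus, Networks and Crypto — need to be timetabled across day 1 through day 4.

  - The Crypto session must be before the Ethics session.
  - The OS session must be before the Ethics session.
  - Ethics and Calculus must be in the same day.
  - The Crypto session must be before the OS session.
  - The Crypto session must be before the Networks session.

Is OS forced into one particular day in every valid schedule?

OS can be day 2 (e.g. Crypto -> day 1; Ethics -> day 3; Networks -> day 2; Calculus -> day 3; OS -> day 2) or day 3 (e.g. OS -> day 3; Crypto -> day 1; Calculus -> day 4; Ethics -> day 4; Networks -> day 2).

No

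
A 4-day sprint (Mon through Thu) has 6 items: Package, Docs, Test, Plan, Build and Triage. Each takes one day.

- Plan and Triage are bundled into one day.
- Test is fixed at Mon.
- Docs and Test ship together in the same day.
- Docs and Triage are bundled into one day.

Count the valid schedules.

16

Splitting on Package: it can be Mon (4), Tue (4), Wed (4), Thu (4). Listing each branch's schedules as (Docs, Test, Plan, Build, Triage):
Package=Mon: (Mon,Mon,Mon,Mon,Mon) (Mon,Mon,Mon,Tue,Mon) (Mon,Mon,Mon,Wed,Mon) (Mon,Mon,Mon,Thu,Mon) — 4.
Package=Tue: (Mon,Mon,Mon,Mon,Mon) (Mon,Mon,Mon,Tue,Mon) (Mon,Mon,Mon,Wed,Mon) (Mon,Mon,Mon,Thu,Mon) — 4.
Package=Wed: (Mon,Mon,Mon,Mon,Mon) (Mon,Mon,Mon,Tue,Mon) (Mon,Mon,Mon,Wed,Mon) (Mon,Mon,Mon,Thu,Mon) — 4.
Package=Thu: (Mon,Mon,Mon,Mon,Mon) (Mon,Mon,Mon,Tue,Mon) (Mon,Mon,Mon,Wed,Mon) (Mon,Mon,Mon,Thu,Mon) — 4.
Summing: 4 + 4 + 4 + 4 = 16.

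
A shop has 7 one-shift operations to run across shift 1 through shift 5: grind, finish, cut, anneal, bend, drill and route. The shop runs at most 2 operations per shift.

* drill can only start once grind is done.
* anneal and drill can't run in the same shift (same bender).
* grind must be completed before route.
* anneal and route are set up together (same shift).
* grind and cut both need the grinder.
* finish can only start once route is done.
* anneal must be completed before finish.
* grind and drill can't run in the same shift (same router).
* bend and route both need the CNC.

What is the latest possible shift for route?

Precedence pushes route to at least shift 2; downstream work caps route at shift 4.
route at shift 4 is achievable: bend -> shift 1, route -> shift 4, drill -> shift 2, anneal -> shift 4, grind -> shift 1, cut -> shift 2, finish -> shift 5.

shift 4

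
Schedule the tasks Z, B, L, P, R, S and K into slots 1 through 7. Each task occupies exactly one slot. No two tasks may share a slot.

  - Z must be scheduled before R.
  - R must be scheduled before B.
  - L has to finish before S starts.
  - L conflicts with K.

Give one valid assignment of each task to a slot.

L -> 4; Z -> 1; R -> 2; P -> 6; K -> 7; B -> 3; S -> 5

Checking: L(4) before S(5); R(2) before B(3); Z(1) before R(2); L(4) != K(7); max 1 per slot (cap 1).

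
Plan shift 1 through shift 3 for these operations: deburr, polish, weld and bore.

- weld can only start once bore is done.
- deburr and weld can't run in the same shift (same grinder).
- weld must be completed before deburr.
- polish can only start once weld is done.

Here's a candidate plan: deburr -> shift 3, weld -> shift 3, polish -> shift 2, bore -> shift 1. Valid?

weld can only start once bore is done — holds.
weld must be completed before deburr — violated.
deburr and weld can't run in the same shift (same grinder) — violated.
polish can only start once weld is done — violated.

No — it violates: polish can only start once weld is done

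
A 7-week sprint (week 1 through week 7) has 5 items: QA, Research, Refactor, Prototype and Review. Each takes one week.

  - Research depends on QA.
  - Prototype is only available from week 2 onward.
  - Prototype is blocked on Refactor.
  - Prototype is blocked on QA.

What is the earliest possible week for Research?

Precedence pushes Research to at least week 2.
Research at week 2 is achievable: Prototype in week 2; Research in week 2; Review in week 1; QA in week 1; Refactor in week 1.

week 2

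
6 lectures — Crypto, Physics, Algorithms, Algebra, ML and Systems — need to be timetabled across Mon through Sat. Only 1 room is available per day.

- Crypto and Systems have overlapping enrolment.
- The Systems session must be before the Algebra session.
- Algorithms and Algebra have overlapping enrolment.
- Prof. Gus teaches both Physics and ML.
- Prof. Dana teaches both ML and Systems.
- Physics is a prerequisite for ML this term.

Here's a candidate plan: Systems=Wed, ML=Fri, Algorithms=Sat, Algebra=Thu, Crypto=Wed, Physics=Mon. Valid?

Invalid. Crypto and Systems have overlapping enrolment.

The Systems session must be before the Algebra session — holds.
Prof. Dana teaches both ML and Systems — holds.
Only 1 room is available per day — violated.
Prof. Gus teaches both Physics and ML — holds.
Physics is a prerequisite for ML this term — holds.
Crypto and Systems have overlapping enrolment — violated.
Algorithms and Algebra have overlapping enrolment — holds.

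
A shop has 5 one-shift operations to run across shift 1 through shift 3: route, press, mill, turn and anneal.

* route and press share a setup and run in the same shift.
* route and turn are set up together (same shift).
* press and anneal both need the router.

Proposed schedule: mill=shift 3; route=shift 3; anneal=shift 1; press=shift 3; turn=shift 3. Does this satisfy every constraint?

route and turn are set up together (same shift) — holds.
route and press share a setup and run in the same shift — holds.
press and anneal both need the router — holds.

Valid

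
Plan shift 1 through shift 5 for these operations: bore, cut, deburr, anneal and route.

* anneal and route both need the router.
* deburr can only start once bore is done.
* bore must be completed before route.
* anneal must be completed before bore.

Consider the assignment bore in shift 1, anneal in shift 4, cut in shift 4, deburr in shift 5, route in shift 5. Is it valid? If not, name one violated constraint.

anneal must be completed before bore — violated.
bore must be completed before route — holds.
anneal and route both need the router — holds.
deburr can only start once bore is done — holds.

Invalid. anneal must be completed before bore.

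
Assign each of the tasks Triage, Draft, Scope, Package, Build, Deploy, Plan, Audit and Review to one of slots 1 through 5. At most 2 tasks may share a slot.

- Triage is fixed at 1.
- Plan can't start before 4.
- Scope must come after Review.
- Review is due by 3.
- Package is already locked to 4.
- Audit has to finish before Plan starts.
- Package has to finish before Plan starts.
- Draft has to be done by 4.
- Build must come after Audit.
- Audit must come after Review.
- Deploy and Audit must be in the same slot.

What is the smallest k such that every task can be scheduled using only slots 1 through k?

5

The precedence chain requires at least 3 distinct slots.
With at most 2 per slot and 9 tasks, at least 5 slots are needed.
Propagating the time windows through the other constraints, Plan can't land before 5, so the schedule must run through at least slot 5.
5 works (last occupied slot: 5): for example Plan in 5, Triage in 1, Audit in 3, Package in 4, Scope in 2, Deploy in 3, Build in 4, Draft in 2, Review in 1.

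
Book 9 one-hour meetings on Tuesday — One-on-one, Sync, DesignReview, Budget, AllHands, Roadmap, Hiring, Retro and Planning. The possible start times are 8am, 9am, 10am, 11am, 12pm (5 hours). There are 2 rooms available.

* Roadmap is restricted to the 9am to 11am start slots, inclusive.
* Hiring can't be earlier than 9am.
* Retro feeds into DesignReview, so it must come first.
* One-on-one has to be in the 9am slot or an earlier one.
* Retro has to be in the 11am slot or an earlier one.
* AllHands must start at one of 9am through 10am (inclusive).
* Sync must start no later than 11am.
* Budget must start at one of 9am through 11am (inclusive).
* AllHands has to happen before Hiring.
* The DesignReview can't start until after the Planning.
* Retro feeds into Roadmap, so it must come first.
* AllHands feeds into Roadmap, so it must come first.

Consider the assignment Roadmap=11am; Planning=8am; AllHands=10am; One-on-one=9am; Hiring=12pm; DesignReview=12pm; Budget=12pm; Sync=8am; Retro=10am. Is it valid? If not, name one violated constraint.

Retro feeds into DesignReview, so it must come first — holds.
Retro feeds into Roadmap, so it must come first — holds.
Roadmap is restricted to the 9am to 11am start slots, inclusive — holds.
Hiring can't be earlier than 9am — holds.
Retro has to be in the 11am slot or an earlier one — holds.
AllHands must start at one of 9am through 10am (inclusive) — holds.
AllHands has to happen before Hiring — holds.
The DesignReview can't start until after the Planning — holds.
One-on-one has to be in the 9am slot or an earlier one — holds.
Sync must start no later than 11am — holds.
Budget must start at one of 9am through 11am (inclusive) — violated.
AllHands feeds into Roadmap, so it must come first — holds.
There are 2 rooms available — violated.

No — it violates: Budget must start at one of 9am through 11am (inclusive)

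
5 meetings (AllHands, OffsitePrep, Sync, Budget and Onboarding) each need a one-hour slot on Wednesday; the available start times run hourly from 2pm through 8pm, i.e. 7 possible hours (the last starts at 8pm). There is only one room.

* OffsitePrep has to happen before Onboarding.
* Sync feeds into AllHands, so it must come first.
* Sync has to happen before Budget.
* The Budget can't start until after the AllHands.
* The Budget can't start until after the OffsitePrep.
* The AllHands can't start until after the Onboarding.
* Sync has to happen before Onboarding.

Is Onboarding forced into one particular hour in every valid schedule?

No

Onboarding can be 4pm (e.g. Sync in 2pm; Onboarding in 4pm; OffsitePrep in 3pm; AllHands in 5pm; Budget in 6pm) or 5pm (e.g. Onboarding in 5pm; Sync in 2pm; AllHands in 6pm; OffsitePrep in 3pm; Budget in 7pm).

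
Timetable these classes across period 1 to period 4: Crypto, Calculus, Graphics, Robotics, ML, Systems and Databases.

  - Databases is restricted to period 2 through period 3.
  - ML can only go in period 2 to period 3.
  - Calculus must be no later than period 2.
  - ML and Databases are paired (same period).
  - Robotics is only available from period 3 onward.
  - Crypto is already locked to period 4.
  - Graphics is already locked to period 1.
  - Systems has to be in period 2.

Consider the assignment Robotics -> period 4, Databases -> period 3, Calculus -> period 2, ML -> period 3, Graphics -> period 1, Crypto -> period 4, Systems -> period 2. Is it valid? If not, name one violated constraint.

Calculus must be no later than period 2 — holds.
Databases is restricted to period 2 through period 3 — holds.
Graphics is already locked to period 1 — holds.
ML can only go in period 2 to period 3 — holds.
Crypto is already locked to period 4 — holds.
Systems has to be in period 2 — holds.
Robotics is only available from period 3 onward — holds.
ML and Databases are paired (same period) — holds.

Yes, all constraints hold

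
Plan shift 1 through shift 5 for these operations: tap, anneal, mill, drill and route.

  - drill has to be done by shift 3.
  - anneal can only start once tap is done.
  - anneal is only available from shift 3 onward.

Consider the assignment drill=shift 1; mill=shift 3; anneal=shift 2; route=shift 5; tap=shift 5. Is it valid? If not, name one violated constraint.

Invalid. anneal can only start once tap is done.

anneal can only start once tap is done — violated.
drill has to be done by shift 3 — holds.
anneal is only available from shift 3 onward — violated.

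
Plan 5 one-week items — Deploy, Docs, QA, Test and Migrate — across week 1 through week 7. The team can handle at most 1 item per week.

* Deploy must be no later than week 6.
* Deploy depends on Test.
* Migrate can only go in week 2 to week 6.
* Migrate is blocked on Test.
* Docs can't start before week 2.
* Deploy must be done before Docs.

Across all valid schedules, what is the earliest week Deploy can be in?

week 2

Precedence pushes Deploy to at least week 2; Deploy's own window allows nothing later than week 6.
Deploy at week 2 is achievable: Deploy=week 2, QA=week 5, Docs=week 4, Test=week 1, Migrate=week 3.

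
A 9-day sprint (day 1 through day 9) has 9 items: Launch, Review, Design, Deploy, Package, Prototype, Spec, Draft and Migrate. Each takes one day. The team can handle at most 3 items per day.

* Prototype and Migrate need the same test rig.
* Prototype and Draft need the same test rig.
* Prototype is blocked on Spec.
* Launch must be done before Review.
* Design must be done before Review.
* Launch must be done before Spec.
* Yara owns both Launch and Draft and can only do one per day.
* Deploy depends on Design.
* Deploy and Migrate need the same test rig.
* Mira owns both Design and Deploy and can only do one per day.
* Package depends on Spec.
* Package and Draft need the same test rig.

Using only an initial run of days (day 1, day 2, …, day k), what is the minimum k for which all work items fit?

3

The precedence chain requires at least 3 distinct days.
With at most 3 per day and 9 work items, at least 3 days are needed.
3 works (last occupied day: day 3): for example Migrate=day 1, Package=day 3, Review=day 2, Prototype=day 3, Deploy=day 3, Launch=day 1, Design=day 1, Draft=day 2, Spec=day 2.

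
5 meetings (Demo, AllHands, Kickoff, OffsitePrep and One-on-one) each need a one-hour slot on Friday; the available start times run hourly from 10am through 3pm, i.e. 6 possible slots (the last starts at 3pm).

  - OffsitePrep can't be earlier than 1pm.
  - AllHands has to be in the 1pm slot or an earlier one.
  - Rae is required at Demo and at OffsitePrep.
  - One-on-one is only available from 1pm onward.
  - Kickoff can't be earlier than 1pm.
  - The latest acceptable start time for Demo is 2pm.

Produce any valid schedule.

One-on-one=1pm, Demo=10am, OffsitePrep=1pm, Kickoff=1pm, AllHands=10am

Checking: Demo(10am) != OffsitePrep(1pm); OffsitePrep=1pm in [1pm,3pm]; AllHands=10am in [10am,1pm]; Demo=10am in [10am,2pm]; Kickoff=1pm in [1pm,3pm]; One-on-one=1pm in [1pm,3pm].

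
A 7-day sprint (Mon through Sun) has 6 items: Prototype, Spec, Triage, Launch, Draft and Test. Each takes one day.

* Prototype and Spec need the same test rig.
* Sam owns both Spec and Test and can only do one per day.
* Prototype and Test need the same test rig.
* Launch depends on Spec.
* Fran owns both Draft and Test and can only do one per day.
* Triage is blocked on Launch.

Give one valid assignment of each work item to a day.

Draft in Mon; Spec in Mon; Triage in Wed; Prototype in Tue; Test in Wed; Launch in Tue

Checking: Spec(Mon) before Launch(Tue); Launch(Tue) before Triage(Wed); Draft(Mon) != Test(Wed); Prototype(Tue) != Test(Wed); Prototype(Tue) != Spec(Mon); Spec(Mon) != Test(Wed).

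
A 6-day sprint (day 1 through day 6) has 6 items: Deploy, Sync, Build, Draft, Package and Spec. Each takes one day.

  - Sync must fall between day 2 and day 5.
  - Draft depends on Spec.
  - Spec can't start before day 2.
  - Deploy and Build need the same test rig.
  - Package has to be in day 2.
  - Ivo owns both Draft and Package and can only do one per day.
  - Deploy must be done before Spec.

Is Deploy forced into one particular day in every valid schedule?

No

Deploy can be day 1 (e.g. Package in day 2; Draft in day 3; Build in day 2; Spec in day 2; Sync in day 2; Deploy in day 1) or day 2 (e.g. Build in day 1, Deploy in day 2, Package in day 2, Draft in day 4, Spec in day 3, Sync in day 2).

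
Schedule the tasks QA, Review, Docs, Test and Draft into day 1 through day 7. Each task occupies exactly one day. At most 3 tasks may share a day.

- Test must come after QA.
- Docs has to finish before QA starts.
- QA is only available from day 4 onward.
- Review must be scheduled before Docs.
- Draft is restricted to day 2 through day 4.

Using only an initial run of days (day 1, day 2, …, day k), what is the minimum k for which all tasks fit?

The precedence chain requires at least 4 distinct days.
With at most 3 per day and 5 tasks, at least 2 days are needed.
Propagating the time windows through the other constraints, Test can't land before day 5, so the schedule must run through at least day 5.
5 works (last occupied day: day 5): for example Test -> day 5, QA -> day 4, Review -> day 1, Docs -> day 2, Draft -> day 2.

5 days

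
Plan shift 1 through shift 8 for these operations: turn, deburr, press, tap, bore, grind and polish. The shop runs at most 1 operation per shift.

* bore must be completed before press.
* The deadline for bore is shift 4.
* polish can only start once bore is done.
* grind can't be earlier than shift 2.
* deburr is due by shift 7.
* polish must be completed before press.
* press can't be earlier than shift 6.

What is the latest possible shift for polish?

Precedence pushes polish to at least shift 2; downstream work caps polish at shift 7.
polish at shift 7 is achievable: polish -> shift 7; bore -> shift 1; grind -> shift 3; tap -> shift 5; deburr -> shift 2; turn -> shift 4; press -> shift 8.

shift 7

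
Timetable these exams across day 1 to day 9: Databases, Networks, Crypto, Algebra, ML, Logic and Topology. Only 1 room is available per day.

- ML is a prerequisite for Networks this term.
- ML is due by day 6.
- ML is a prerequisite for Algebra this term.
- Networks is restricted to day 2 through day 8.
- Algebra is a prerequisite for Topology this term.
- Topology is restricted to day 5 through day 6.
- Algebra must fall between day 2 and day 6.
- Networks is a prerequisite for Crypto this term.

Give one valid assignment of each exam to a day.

Databases=day 6, Topology=day 5, ML=day 1, Crypto=day 4, Networks=day 3, Algebra=day 2, Logic=day 7

Checking: Algebra(day 2) before Topology(day 5); ML(day 1) before Networks(day 3); ML(day 1) before Algebra(day 2); Networks(day 3) before Crypto(day 4); Networks=day 3 in [day 2,day 8]; ML=day 1 in [day 1,day 6]; Algebra=day 2 in [day 2,day 6]; Topology=day 5 in [day 5,day 6]; max 1 per day (cap 1).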